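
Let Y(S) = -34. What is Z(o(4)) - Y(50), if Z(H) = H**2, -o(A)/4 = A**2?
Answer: 4130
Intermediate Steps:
o(A) = -4*A**2
Z(o(4)) - Y(50) = (-4*4**2)**2 - 1*(-34) = (-4*16)**2 + 34 = (-64)**2 + 34 = 4096 + 34 = 4130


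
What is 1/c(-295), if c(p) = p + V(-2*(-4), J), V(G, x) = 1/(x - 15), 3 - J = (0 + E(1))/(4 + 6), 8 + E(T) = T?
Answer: -113/33345 ≈ -0.0033888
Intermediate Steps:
E(T) = -8 + T
J = 37/10 (J = 3 - (0 + (-8 + 1))/(4 + 6) = 3 - (0 - 7)/10 = 3 - (-7)/10 = 3 - 1*(-7/10) = 3 + 7/10 = 37/10 ≈ 3.7000)
V(G, x) = 1/(-15 + x)
c(p) = -10/113 + p (c(p) = p + 1/(-15 + 37/10) = p + 1/(-113/10) = p - 10/113 = -10/113 + p)
1/c(-295) = 1/(-10/113 - 295) = 1/(-33345/113) = -113/33345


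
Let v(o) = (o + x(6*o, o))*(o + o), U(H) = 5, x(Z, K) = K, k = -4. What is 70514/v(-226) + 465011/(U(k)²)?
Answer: 47502685097/2553800 ≈ 18601.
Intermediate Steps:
v(o) = 4*o² (v(o) = (o + o)*(o + o) = (2*o)*(2*o) = 4*o²)
70514/v(-226) + 465011/(U(k)²) = 70514/((4*(-226)²)) + 465011/(5²) = 70514/((4*51076)) + 465011/25 = 70514/204304 + 465011*(1/25) = 70514*(1/204304) + 465011/25 = 35257/102152 + 465011/25 = 47502685097/2553800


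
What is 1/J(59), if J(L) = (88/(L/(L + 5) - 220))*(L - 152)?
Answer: 14021/523776 ≈ 0.026769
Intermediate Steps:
J(L) = 88*(-152 + L)/(-220 + L/(5 + L)) (J(L) = (88/(L/(5 + L) - 220))*(-152 + L) = (88/(-220 + L/(5 + L)))*(-152 + L) = 88*(-152 + L)/(-220 + L/(5 + L)))
1/J(59) = 1/(88*(760 - 1*59² + 147*59)/(1100 + 219*59)) = 1/(88*(760 - 1*3481 + 8673)/(1100 + 12921)) = 1/(88*(760 - 3481 + 8673)/14021) = 1/(88*(1/14021)*5952) = 1/(523776/14021) = 14021/523776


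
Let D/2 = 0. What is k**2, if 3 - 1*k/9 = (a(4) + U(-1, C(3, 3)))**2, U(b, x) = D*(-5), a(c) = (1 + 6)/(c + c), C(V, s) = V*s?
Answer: 1656369/4096 ≈ 404.39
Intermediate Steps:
D = 0 (D = 2*0 = 0)
a(c) = 7/(2*c) (a(c) = 7/((2*c)) = 7*(1/(2*c)) = 7/(2*c))
U(b, x) = 0 (U(b, x) = 0*(-5) = 0)
k = 1287/64 (k = 27 - 9*((7/2)/4 + 0)**2 = 27 - 9*((7/2)*(1/4) + 0)**2 = 27 - 9*(7/8 + 0)**2 = 27 - 9*(7/8)**2 = 27 - 9*49/64 = 27 - 441/64 = 1287/64 ≈ 20.109)
k**2 = (1287/64)**2 = 1656369/4096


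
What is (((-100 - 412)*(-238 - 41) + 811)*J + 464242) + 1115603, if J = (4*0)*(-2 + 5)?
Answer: 1579845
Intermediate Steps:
J = 0 (J = 0*3 = 0)
(((-100 - 412)*(-238 - 41) + 811)*J + 464242) + 1115603 = (((-100 - 412)*(-238 - 41) + 811)*0 + 464242) + 1115603 = ((-512*(-279) + 811)*0 + 464242) + 1115603 = ((142848 + 811)*0 + 464242) + 1115603 = (143659*0 + 464242) + 1115603 = (0 + 464242) + 1115603 = 464242 + 1115603 = 1579845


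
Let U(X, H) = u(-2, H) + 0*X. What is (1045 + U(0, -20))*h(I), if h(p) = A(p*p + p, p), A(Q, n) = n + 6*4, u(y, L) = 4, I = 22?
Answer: 48254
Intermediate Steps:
A(Q, n) = 24 + n (A(Q, n) = n + 24 = 24 + n)
h(p) = 24 + p
U(X, H) = 4 (U(X, H) = 4 + 0*X = 4 + 0 = 4)
(1045 + U(0, -20))*h(I) = (1045 + 4)*(24 + 22) = 1049*46 = 48254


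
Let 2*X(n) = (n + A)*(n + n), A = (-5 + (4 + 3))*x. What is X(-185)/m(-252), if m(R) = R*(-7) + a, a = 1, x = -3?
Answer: 7067/353 ≈ 20.020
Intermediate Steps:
A = -6 (A = (-5 + (4 + 3))*(-3) = (-5 + 7)*(-3) = 2*(-3) = -6)
X(n) = n*(-6 + n) (X(n) = ((n - 6)*(n + n))/2 = ((-6 + n)*(2*n))/2 = (2*n*(-6 + n))/2 = n*(-6 + n))
m(R) = 1 - 7*R (m(R) = R*(-7) + 1 = -7*R + 1 = 1 - 7*R)
X(-185)/m(-252) = (-185*(-6 - 185))/(1 - 7*(-252)) = (-185*(-191))/(1 + 1764) = 35335/1765 = 35335*(1/1765) = 7067/353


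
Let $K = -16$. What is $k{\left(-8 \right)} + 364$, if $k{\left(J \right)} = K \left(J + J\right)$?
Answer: $620$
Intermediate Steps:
$k{\left(J \right)} = - 32 J$ ($k{\left(J \right)} = - 16 \left(J + J\right) = - 16 \cdot 2 J = - 32 J$)
$k{\left(-8 \right)} + 364 = \left(-32\right) \left(-8\right) + 364 = 256 + 364 = 620$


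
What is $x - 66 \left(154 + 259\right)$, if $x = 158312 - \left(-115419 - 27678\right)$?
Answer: $274151$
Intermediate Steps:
$x = 301409$ ($x = 158312 - \left(-115419 - 27678\right) = 158312 - -143097 = 158312 + 143097 = 301409$)
$x - 66 \left(154 + 259\right) = 301409 - 66 \left(154 + 259\right) = 301409 - 27258 = 274151$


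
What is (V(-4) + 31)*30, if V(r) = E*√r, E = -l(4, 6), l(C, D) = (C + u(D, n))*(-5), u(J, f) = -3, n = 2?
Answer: 930 + 300*I ≈ 930.0 + 300.0*I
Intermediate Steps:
l(C, D) = 15 - 5*C (l(C, D) = (C - 3)*(-5) = (-3 + C)*(-5) = 15 - 5*C)
E = 5 (E = -(15 - 5*4) = -(15 - 20) = -1*(-5) = 5)
V(r) = 5*√r
(V(-4) + 31)*30 = (5*√(-4) + 31)*30 = (5*(2*I) + 31)*30 = (10*I + 31)*30 = (31 + 10*I)*30 = 930 + 300*I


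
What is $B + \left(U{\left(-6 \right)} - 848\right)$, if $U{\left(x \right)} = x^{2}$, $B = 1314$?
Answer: $502$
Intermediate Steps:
$B + \left(U{\left(-6 \right)} - 848\right) = 1314 + \left(\left(-6\right)^{2} - 848\right) = 1314 + \left(36 - 848\right) = 1314 - 812 = 502$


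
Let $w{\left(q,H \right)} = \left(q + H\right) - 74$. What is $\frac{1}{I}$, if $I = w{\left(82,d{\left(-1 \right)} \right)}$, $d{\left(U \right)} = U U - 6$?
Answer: $\frac{1}{3} \approx 0.33333$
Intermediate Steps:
$d{\left(U \right)} = -6 + U^{2}$ ($d{\left(U \right)} = U^{2} - 6 = -6 + U^{2}$)
$w{\left(q,H \right)} = -74 + H + q$ ($w{\left(q,H \right)} = \left(H + q\right) - 74 = -74 + H + q$)
$I = 3$ ($I = -74 - \left(6 - \left(-1\right)^{2}\right) + 82 = -74 + \left(-6 + 1\right) + 82 = -74 - 5 + 82 = 3$)
$\frac{1}{I} = \frac{1}{3}$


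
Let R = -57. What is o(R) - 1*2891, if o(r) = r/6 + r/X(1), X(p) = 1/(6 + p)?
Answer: -6599/2 ≈ -3299.5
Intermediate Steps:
o(r) = 43*r/6 (o(r) = r/6 + r/(1/(6 + 1)) = r*(1/6) + r/(1/7) = r/6 + r/(1/7) = r/6 + r*7 = r/6 + 7*r = 43*r/6)
o(R) - 1*2891 = (43/6)*(-57) - 1*2891 = -817/2 - 2891 = -6599/2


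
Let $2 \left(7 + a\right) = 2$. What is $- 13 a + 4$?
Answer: $82$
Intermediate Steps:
$a = -6$ ($a = -7 + \frac{1}{2} \cdot 2 = -7 + 1 = -6$)
$- 13 a + 4 = \left(-13\right) \left(-6\right) + 4 = 78 + 4 = 82$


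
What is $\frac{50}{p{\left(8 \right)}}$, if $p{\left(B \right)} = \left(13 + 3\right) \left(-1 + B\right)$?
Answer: $\frac{25}{56} \approx 0.44643$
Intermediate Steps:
$p{\left(B \right)} = -16 + 16 B$ ($p{\left(B \right)} = 16 \left(-1 + B\right) = -16 + 16 B$)
$\frac{50}{p{\left(8 \right)}} = \frac{50}{-16 + 16 \cdot 8} = \frac{50}{-16 + 128} = \frac{50}{112} = 50 \cdot \frac{1}{112} = \frac{25}{56}$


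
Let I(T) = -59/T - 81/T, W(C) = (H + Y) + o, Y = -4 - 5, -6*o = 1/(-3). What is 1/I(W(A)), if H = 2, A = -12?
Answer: 25/504 ≈ 0.049603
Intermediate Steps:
o = 1/18 (o = -1/(6*(-3)) = -(-1)/(6*3) = -1/6*(-1/3) = 1/18 ≈ 0.055556)
Y = -9
W(C) = -125/18 (W(C) = (2 - 9) + 1/18 = -7 + 1/18 = -125/18)
I(T) = -140/T
1/I(W(A)) = 1/(-140/(-125/18)) = 1/(-140*(-18/125)) = 1/(504/25) = 25/504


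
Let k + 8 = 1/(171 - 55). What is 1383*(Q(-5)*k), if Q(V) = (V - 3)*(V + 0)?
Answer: -12820410/29 ≈ -4.4208e+5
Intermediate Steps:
k = -927/116 (k = -8 + 1/(171 - 55) = -8 + 1/116 = -927/116 ≈ -7.9914)
Q(V) = V*(-3 + V) (Q(V) = (-3 + V)*V = V*(-3 + V))
1383*(Q(-5)*k) = 1383*(-5*(-3 - 5)*(-927/116)) = 1383*(-5*(-8)*(-927/116)) = 1383*(40*(-927/116)) = 1383*(-9270/29) = -12820410/29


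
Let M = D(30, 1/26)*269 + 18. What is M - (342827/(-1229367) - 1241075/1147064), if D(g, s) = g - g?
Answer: 27301908472237/1410162628488 ≈ 19.361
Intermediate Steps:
D(g, s) = 0
M = 18 (M = 0*269 + 18 = 0 + 18 = 18)
M - (342827/(-1229367) - 1241075/1147064) = 18 - (342827/(-1229367) - 1241075/1147064) = 18 - (342827*(-1/1229367) - 1241075*1/1147064) = 18 - (-342827/1229367 - 1241075/1147064) = 18 - 1*(-1918981159453/1410162628488) = 18 + 1918981159453/1410162628488 = 27301908472237/1410162628488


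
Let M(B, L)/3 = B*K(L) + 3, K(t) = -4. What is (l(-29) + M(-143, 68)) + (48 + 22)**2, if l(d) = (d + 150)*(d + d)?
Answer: -393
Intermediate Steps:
l(d) = 2*d*(150 + d) (l(d) = (150 + d)*(2*d) = 2*d*(150 + d))
M(B, L) = 9 - 12*B (M(B, L) = 3*(B*(-4) + 3) = 3*(-4*B + 3) = 3*(3 - 4*B) = 9 - 12*B)
(l(-29) + M(-143, 68)) + (48 + 22)**2 = (2*(-29)*(150 - 29) + (9 - 12*(-143))) + (48 + 22)**2 = (2*(-29)*121 + (9 + 1716)) + 70**2 = (-7018 + 1725) + 4900 = -5293 + 4900 = -393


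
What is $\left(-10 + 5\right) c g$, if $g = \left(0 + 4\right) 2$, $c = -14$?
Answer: $560$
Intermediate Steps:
$g = 8$ ($g = 4 \cdot 2 = 8$)
$\left(-10 + 5\right) c g = \left(-10 + 5\right) \left(-14\right) 8 = \left(-5\right) \left(-14\right) 8 = 70 \cdot 8 = 560$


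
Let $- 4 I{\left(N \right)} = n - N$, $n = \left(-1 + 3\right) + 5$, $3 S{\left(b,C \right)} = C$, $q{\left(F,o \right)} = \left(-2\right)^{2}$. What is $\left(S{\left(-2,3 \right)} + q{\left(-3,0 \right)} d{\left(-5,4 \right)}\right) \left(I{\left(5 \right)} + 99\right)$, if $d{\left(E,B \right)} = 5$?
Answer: $\frac{4137}{2} \approx 2068.5$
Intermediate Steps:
$q{\left(F,o \right)} = 4$
$S{\left(b,C \right)} = \frac{C}{3}$
$n = 7$ ($n = 2 + 5 = 7$)
$I{\left(N \right)} = - \frac{7}{4} + \frac{N}{4}$ ($I{\left(N \right)} = - \frac{7 - N}{4} = - \frac{7}{4} + \frac{N}{4}$)
$\left(S{\left(-2,3 \right)} + q{\left(-3,0 \right)} d{\left(-5,4 \right)}\right) \left(I{\left(5 \right)} + 99\right) = \left(\frac{1}{3} \cdot 3 + 4 \cdot 5\right) \left(\left(- \frac{7}{4} + \frac{1}{4} \cdot 5\right) + 99\right) = \left(1 + 20\right) \left(\left(- \frac{7}{4} + \frac{5}{4}\right) + 99\right) = 21 \left(- \frac{1}{2} + 99\right) = 21 \cdot \frac{197}{2} = \frac{4137}{2}$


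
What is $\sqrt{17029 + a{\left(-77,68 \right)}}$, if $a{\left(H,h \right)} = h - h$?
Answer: $\sqrt{17029} \approx 130.5$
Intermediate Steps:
$a{\left(H,h \right)} = 0$
$\sqrt{17029 + a{\left(-77,68 \right)}} = \sqrt{17029 + 0} = \sqrt{17029}$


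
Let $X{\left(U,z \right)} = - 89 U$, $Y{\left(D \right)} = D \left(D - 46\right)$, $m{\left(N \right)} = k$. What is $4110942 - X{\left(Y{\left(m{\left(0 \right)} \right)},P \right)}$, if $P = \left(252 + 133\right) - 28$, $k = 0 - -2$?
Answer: $4103110$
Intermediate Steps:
$k = 2$ ($k = 0 + 2 = 2$)
$m{\left(N \right)} = 2$
$Y{\left(D \right)} = D \left(-46 + D\right)$
$P = 357$ ($P = 385 - 28 = 357$)
$4110942 - X{\left(Y{\left(m{\left(0 \right)} \right)},P \right)} = 4110942 - - 89 \cdot 2 \left(-46 + 2\right) = 4110942 - - 89 \cdot 2 \left(-44\right) = 4110942 - \left(-89\right) \left(-88\right) = 4110942 - 7832 = 4103110$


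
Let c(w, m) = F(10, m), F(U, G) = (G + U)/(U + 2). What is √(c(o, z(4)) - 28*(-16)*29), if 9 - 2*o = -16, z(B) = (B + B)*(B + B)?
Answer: √467934/6 ≈ 114.01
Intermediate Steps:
F(U, G) = (G + U)/(2 + U)
z(B) = 4*B² (z(B) = (2*B)*(2*B) = 4*B²)
o = 25/2 (o = 9/2 - ½*(-16) = 9/2 + 8 = 25/2 ≈ 12.500)
c(w, m) = ⅚ + m/12 (c(w, m) = (m + 10)/(2 + 10) = (10 + m)/12 = ⅚ + m/12)
√(c(o, z(4)) - 28*(-16)*29) = √((⅚ + (4*4²)/12) - 28*(-16)*29) = √((⅚ + (4*16)/12) + 448*29) = √((⅚ + (1/12)*64) + 12992) = √((⅚ + 16/3) + 12992) = √(37/6 + 12992) = √(77989/6) = √467934/6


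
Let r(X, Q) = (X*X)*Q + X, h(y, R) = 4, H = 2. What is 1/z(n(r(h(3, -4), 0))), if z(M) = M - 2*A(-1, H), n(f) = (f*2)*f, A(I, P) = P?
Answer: 1/28 ≈ 0.035714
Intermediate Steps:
r(X, Q) = X + Q*X² (r(X, Q) = X²*Q + X = Q*X² + X = X + Q*X²)
n(f) = 2*f² (n(f) = (2*f)*f = 2*f²)
z(M) = -4 + M (z(M) = M - 2*2 = M - 4 = -4 + M)
1/z(n(r(h(3, -4), 0))) = 1/(-4 + 2*(4*(1 + 0*4))²) = 1/(-4 + 2*(4*(1 + 0))²) = 1/(-4 + 2*(4*1)²) = 1/(-4 + 2*4²) = 1/(-4 + 2*16) = 1/(-4 + 32) = 1/28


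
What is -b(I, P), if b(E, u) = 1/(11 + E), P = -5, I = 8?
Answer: -1/19 ≈ -0.052632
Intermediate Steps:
-b(I, P) = -1/(11 + 8) = -1/19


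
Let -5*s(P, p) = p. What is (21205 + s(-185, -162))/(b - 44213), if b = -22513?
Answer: -106187/333630 ≈ -0.31828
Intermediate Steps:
s(P, p) = -p/5
(21205 + s(-185, -162))/(b - 44213) = (21205 - ⅕*(-162))/(-22513 - 44213) = (21205 + 162/5)/(-66726) = (106187/5)*(-1/66726) = -106187/333630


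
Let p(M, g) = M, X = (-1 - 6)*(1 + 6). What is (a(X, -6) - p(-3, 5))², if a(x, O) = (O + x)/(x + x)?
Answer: 121801/9604 ≈ 12.682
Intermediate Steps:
X = -49 (X = -7*7 = -49)
a(x, O) = (O + x)/(2*x) (a(x, O) = (O + x)/((2*x)) = (O + x)*(1/(2*x)) = (O + x)/(2*x))
(a(X, -6) - p(-3, 5))² = ((½)*(-6 - 49)/(-49) - 1*(-3))² = ((½)*(-1/49)*(-55) + 3)² = (55/98 + 3)² = (349/98)² = 121801/9604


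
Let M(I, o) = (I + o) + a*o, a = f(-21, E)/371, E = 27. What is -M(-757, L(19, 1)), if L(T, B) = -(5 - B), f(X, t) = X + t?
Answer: 282355/371 ≈ 761.06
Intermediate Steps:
a = 6/371 (a = (-21 + 27)/371 = 6*(1/371) = 6/371 ≈ 0.016172)
L(T, B) = -5 + B
M(I, o) = I + 377*o/371 (M(I, o) = (I + o) + 6*o/371 = I + 377*o/371)
-M(-757, L(19, 1)) = -(-757 + 377*(-5 + 1)/371) = -(-757 + (377/371)*(-4)) = -(-757 - 1508/371) = -1*(-282355/371) = 282355/371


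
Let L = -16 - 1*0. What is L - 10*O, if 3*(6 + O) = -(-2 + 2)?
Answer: 44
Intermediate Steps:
L = -16 (L = -16 + 0 = -16)
O = -6 (O = -6 + (-(-2 + 2))/3 = -6 + (-1*0)/3 = -6 + (⅓)*0 = -6 + 0 = -6)
L - 10*O = -16 - 10*(-6) = -16 + 60 = 44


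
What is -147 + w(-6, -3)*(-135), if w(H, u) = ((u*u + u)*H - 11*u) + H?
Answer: 1068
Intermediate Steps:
w(H, u) = H - 11*u + H*(u + u**2) (w(H, u) = ((u**2 + u)*H - 11*u) + H = ((u + u**2)*H - 11*u) + H = (H*(u + u**2) - 11*u) + H = (-11*u + H*(u + u**2)) + H = H - 11*u + H*(u + u**2))
-147 + w(-6, -3)*(-135) = -147 + (-6 - 11*(-3) - 6*(-3) - 6*(-3)**2)*(-135) = -147 + (-6 + 33 + 18 - 6*9)*(-135) = -147 + (-6 + 33 + 18 - 54)*(-135) = -147 - 9*(-135) = -147 + 1215 = 1068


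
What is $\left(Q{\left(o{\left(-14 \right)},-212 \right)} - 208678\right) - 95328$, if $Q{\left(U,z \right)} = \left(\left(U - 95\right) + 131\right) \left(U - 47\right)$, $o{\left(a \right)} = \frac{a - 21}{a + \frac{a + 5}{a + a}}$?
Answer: $- \frac{44845702262}{146689} \approx -3.0572 \cdot 10^{5}$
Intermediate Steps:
$o{\left(a \right)} = \frac{-21 + a}{a + \frac{5 + a}{2 a}}$
$Q{\left(U,z \right)} = \left(-47 + U\right) \left(36 + U\right)$ ($Q{\left(U,z \right)} = \left(\left(-95 + U\right) + 131\right) \left(-47 + U\right) = \left(36 + U\right) \left(-47 + U\right) = \left(-47 + U\right) \left(36 + U\right)$)
$\left(Q{\left(o{\left(-14 \right)},-212 \right)} - 208678\right) - 95328 = \left(\left(-1692 + \left(2 \left(-14\right) \frac{1}{5 - 14 + 2 \left(-14\right)^{2}} \left(-21 - 14\right)\right)^{2} - 11 \cdot 2 \left(-14\right) \frac{1}{5 - 14 + 2 \left(-14\right)^{2}} \left(-21 - 14\right)\right) - 208678\right) - 95328 = \left(\left(-1692 + \left(2 \left(-14\right) \frac{1}{5 - 14 + 2 \cdot 196} \left(-35\right)\right)^{2} - 11 \cdot 2 \left(-14\right) \frac{1}{5 - 14 + 2 \cdot 196} \left(-35\right)\right) - 208678\right) - 95328 = \left(\left(-1692 + \left(2 \left(-14\right) \frac{1}{5 - 14 + 392} \left(-35\right)\right)^{2} - 11 \cdot 2 \left(-14\right) \frac{1}{5 - 14 + 392} \left(-35\right)\right) - 208678\right) - 95328 = \left(\left(-1692 + \left(2 \left(-14\right) \frac{1}{383} \left(-35\right)\right)^{2} - 11 \cdot 2 \left(-14\right) \frac{1}{383} \left(-35\right)\right) - 208678\right) - 95328 = \left(\left(-1692 + \left(\frac{980}{383}\right)^{2} - \frac{10780}{383}\right) - 208678\right) - 95328 = \left(\left(-1692 + \frac{960400}{146689} - \frac{10780}{383}\right) - 208678\right) - 95328 = \left(- \frac{251366128}{146689} - 208678\right) - 95328 = - \frac{30862133270}{146689} - 95328 = - \frac{44845702262}{146689}$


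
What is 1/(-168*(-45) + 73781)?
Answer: 1/81341 ≈ 1.2294e-5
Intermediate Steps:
1/(-168*(-45) + 73781) = 1/(7560 + 73781) = 1/81341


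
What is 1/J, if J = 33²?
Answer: 1/1089 ≈ 0.00091827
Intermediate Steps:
J = 1089
1/J = 1/1089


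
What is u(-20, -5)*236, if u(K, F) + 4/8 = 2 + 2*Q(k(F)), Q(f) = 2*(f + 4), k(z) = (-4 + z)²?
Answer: 80594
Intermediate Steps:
Q(f) = 8 + 2*f (Q(f) = 2*(4 + f) = 8 + 2*f)
u(K, F) = 35/2 + 4*(-4 + F)² (u(K, F) = -½ + (2 + 2*(8 + 2*(-4 + F)²)) = -½ + (2 + (16 + 4*(-4 + F)²)) = -½ + (18 + 4*(-4 + F)²) = 35/2 + 4*(-4 + F)²)
u(-20, -5)*236 = (35/2 + 4*(-4 - 5)²)*236 = (35/2 + 4*(-9)²)*236 = (35/2 + 4*81)*236 = (35/2 + 324)*236 = (683/2)*236 = 80594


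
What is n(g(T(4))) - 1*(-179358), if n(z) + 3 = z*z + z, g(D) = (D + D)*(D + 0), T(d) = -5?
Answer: 181905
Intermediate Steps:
g(D) = 2*D**2 (g(D) = (2*D)*D = 2*D**2)
n(z) = -3 + z + z**2 (n(z) = -3 + (z*z + z) = -3 + (z**2 + z) = -3 + (z + z**2) = -3 + z + z**2)
n(g(T(4))) - 1*(-179358) = (-3 + 2*(-5)**2 + (2*(-5)**2)**2) - 1*(-179358) = (-3 + 2*25 + (2*25)**2) + 179358 = (-3 + 50 + 50**2) + 179358 = (-3 + 50 + 2500) + 179358 = 2547 + 179358 = 181905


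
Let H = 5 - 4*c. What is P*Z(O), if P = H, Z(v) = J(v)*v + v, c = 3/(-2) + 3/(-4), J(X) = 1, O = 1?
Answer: 28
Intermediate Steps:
c = -9/4 (c = 3*(-½) + 3*(-¼) = -3/2 - ¾ = -9/4 ≈ -2.2500)
H = 14 (H = 5 - 4*(-9/4) = 5 + 9 = 14)
Z(v) = 2*v (Z(v) = 1*v + v = v + v = 2*v)
P = 14
P*Z(O) = 14*(2*1) = 14*2 = 28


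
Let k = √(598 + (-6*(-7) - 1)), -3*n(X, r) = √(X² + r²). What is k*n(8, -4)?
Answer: -4*√355 ≈ -75.366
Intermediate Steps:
n(X, r) = -√(X² + r²)/3
k = 3*√71 (k = √(598 + (42 - 1)) = √(598 + 41) = √639 = 3*√71 ≈ 25.278)
k*n(8, -4) = (3*√71)*(-√(8² + (-4)²)/3) = (3*√71)*(-√(64 + 16)/3) = (3*√71)*(-4*√5/3) = -4*√355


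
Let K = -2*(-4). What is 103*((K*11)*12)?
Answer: 108768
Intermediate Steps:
K = 8
103*((K*11)*12) = 103*((8*11)*12) = 103*(88*12) = 103*1056 = 108768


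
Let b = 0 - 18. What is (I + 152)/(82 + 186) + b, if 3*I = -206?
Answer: -7111/402 ≈ -17.689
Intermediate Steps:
I = -206/3 (I = (⅓)*(-206) = -206/3 ≈ -68.667)
b = -18
(I + 152)/(82 + 186) + b = (-206/3 + 152)/(82 + 186) - 18 = (250/3)/268 - 18 = (250/3)*(1/268) - 18 = 125/402 - 18 = -7111/402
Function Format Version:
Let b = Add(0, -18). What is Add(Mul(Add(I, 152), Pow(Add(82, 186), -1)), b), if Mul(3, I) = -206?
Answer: Rational(-7111, 402) ≈ -17.689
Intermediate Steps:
I = Rational(-206, 3) (I = Mul(Rational(1, 3), -206) = Rational(-206, 3) ≈ -68.667)
b = -18
Add(Mul(Add(I, 152), Pow(Add(82, 186), -1)), b) = Add(Mul(Add(Rational(-206, 3), 152), Pow(Add(82, 186), -1)), -18) = Add(Mul(Rational(250, 3), Pow(268, -1)), -18) = Add(Mul(Rational(250, 3), Rational(1, 268)), -18) = Add(Rational(125, 402), -18) = Rational(-7111, 402)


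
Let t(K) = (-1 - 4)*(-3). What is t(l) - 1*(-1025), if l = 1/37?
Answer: 1040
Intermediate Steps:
l = 1/37 ≈ 0.027027
t(K) = 15 (t(K) = -5*(-3) = 15)
t(l) - 1*(-1025) = 15 - 1*(-1025) = 15 + 1025 = 1040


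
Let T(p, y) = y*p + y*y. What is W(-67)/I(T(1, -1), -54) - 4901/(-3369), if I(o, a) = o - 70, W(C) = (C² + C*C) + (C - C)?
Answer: -14951906/117915 ≈ -126.80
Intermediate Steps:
T(p, y) = y² + p*y (T(p, y) = p*y + y² = y² + p*y)
W(C) = 2*C² (W(C) = (C² + C²) + 0 = 2*C² + 0 = 2*C²)
I(o, a) = -70 + o
W(-67)/I(T(1, -1), -54) - 4901/(-3369) = (2*(-67)²)/(-70 - (1 - 1)) - 4901/(-3369) = (2*4489)/(-70 - 1*0) - 4901*(-1/3369) = 8978/(-70 + 0) + 4901/3369 = 8978/(-70) + 4901/3369 = 8978*(-1/70) + 4901/3369 = -4489/35 + 4901/3369 = -14951906/117915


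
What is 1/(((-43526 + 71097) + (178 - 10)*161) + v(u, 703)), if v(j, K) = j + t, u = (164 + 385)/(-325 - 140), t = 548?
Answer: 155/8550702 ≈ 1.8127e-5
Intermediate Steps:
u = -183/155 (u = 549/(-465) = 549*(-1/465) = -183/155 ≈ -1.1806)
v(j, K) = 548 + j (v(j, K) = j + 548 = 548 + j)
1/(((-43526 + 71097) + (178 - 10)*161) + v(u, 703)) = 1/(((-43526 + 71097) + (178 - 10)*161) + (548 - 183/155)) = 1/((27571 + 168*161) + 84757/155) = 1/((27571 + 27048) + 84757/155) = 1/(54619 + 84757/155) = 1/(8550702/155) = 155/8550702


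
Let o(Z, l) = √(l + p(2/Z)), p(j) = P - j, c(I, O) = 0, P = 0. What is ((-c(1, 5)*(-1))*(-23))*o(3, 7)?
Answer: 0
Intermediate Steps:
p(j) = -j (p(j) = 0 - j = -j)
o(Z, l) = √(l - 2/Z)
((-c(1, 5)*(-1))*(-23))*o(3, 7) = ((-1*0*(-1))*(-23))*√(7 - 2/3) = ((0*(-1))*(-23))*√(7 - 2*⅓) = (0*(-23))*√(7 - ⅔) = 0*√(19/3) = 0*(√57/3) = 0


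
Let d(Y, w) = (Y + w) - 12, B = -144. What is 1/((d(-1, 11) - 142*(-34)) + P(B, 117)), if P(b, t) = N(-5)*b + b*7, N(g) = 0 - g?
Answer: 1/3098 ≈ 0.00032279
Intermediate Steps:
N(g) = -g
d(Y, w) = -12 + Y + w
P(b, t) = 12*b (P(b, t) = (-1*(-5))*b + b*7 = 5*b + 7*b = 12*b)
1/((d(-1, 11) - 142*(-34)) + P(B, 117)) = 1/(((-12 - 1 + 11) - 142*(-34)) + 12*(-144)) = 1/((-2 + 4828) - 1728) = 1/(4826 - 1728) = 1/3098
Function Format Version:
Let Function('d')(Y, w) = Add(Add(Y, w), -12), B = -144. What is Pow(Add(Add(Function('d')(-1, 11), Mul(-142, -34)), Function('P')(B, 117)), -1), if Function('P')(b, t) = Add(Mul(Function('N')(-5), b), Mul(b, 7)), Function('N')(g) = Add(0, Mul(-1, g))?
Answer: Rational(1, 3098) ≈ 0.00032279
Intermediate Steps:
Function('N')(g) = Mul(-1, g)
Function('d')(Y, w) = Add(-12, Y, w)
Function('P')(b, t) = Mul(12, b) (Function('P')(b, t) = Add(Mul(Mul(-1, -5), b), Mul(b, 7)) = Add(Mul(5, b), Mul(7, b)) = Mul(12, b))
Pow(Add(Add(Function('d')(-1, 11), Mul(-142, -34)), Function('P')(B, 117)), -1) = Pow(Add(Add(Add(-12, -1, 11), Mul(-142, -34)), Mul(12, -144)), -1) = Pow(Add(Add(-2, 4828), -1728), -1) = Pow(Add(4826, -1728), -1) = Pow(3098, -1) = Rational(1, 3098)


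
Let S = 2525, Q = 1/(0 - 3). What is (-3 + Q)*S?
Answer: -25250/3 ≈ -8416.7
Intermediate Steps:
Q = -⅓ (Q = 1/(-3) = -⅓ ≈ -0.33333)
(-3 + Q)*S = (-3 - ⅓)*2525 = -10/3*2525 = -25250/3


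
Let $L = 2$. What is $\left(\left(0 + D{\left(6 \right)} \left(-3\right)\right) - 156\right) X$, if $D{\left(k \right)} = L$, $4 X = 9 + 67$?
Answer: $-3078$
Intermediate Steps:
$X = 19$ ($X = \frac{9 + 67}{4} = \frac{1}{4} \cdot 76 = 19$)
$D{\left(k \right)} = 2$
$\left(\left(0 + D{\left(6 \right)} \left(-3\right)\right) - 156\right) X = \left(\left(0 + 2 \left(-3\right)\right) - 156\right) 19 = \left(\left(0 - 6\right) - 156\right) 19 = \left(-6 - 156\right) 19 = \left(-162\right) 19 = -3078$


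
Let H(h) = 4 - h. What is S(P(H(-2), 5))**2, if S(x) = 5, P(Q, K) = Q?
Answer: 25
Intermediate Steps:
S(P(H(-2), 5))**2 = 5**2 = 25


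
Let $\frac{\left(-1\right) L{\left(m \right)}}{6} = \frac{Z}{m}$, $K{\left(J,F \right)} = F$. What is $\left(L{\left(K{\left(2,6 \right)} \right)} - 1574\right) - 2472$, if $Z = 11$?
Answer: $-4057$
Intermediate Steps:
$L{\left(m \right)} = - \frac{66}{m}$ ($L{\left(m \right)} = - 6 \frac{11}{m} = - \frac{66}{m}$)
$\left(L{\left(K{\left(2,6 \right)} \right)} - 1574\right) - 2472 = \left(- \frac{66}{6} - 1574\right) - 2472 = \left(\left(-66\right) \frac{1}{6} - 1574\right) - 2472 = \left(-11 - 1574\right) - 2472 = -1585 - 2472 = -4057$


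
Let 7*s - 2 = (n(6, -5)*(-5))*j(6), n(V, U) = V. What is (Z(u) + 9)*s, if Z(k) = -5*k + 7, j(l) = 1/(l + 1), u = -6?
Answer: -736/49 ≈ -15.020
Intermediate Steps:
j(l) = 1/(1 + l)
Z(k) = 7 - 5*k
s = -16/49 (s = 2/7 + ((6*(-5))/(1 + 6))/7 = 2/7 + (-30/7)/7 = 2/7 + (-30*⅐)/7 = 2/7 + (⅐)*(-30/7) = 2/7 - 30/49 = -16/49 ≈ -0.32653)
(Z(u) + 9)*s = ((7 - 5*(-6)) + 9)*(-16/49) = ((7 + 30) + 9)*(-16/49) = (37 + 9)*(-16/49) = 46*(-16/49) = -736/49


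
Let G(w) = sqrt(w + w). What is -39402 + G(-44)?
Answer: -39402 + 2*I*sqrt(22) ≈ -39402.0 + 9.3808*I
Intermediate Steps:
G(w) = sqrt(2)*sqrt(w) (G(w) = sqrt(2*w) = sqrt(2)*sqrt(w))
-39402 + G(-44) = -39402 + sqrt(2)*sqrt(-44) = -39402 + sqrt(2)*(2*I*sqrt(11)) = -39402 + 2*I*sqrt(22)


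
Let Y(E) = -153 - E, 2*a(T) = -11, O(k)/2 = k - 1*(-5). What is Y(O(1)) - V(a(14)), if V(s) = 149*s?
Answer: 1309/2 ≈ 654.50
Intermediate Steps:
O(k) = 10 + 2*k (O(k) = 2*(k - 1*(-5)) = 2*(k + 5) = 2*(5 + k) = 10 + 2*k)
a(T) = -11/2 (a(T) = (1/2)*(-11) = -11/2)
Y(O(1)) - V(a(14)) = (-153 - (10 + 2*1)) - 149*(-11)/2 = (-153 - (10 + 2)) - 1*(-1639/2) = (-153 - 1*12) + 1639/2 = (-153 - 12) + 1639/2 = -165 + 1639/2 = 1309/2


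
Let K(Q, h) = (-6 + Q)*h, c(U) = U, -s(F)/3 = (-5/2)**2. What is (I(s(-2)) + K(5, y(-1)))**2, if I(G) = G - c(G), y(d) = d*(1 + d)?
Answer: 0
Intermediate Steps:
s(F) = -75/4 (s(F) = -3*(-5/2)**2 = -3*25/4 = -75/4)
I(G) = 0 (I(G) = G - G = 0)
K(Q, h) = h*(-6 + Q)
(I(s(-2)) + K(5, y(-1)))**2 = (0 + (-(1 - 1))*(-6 + 5))**2 = (0 - 1*0*(-1))**2 = (0 + 0*(-1))**2 = (0 + 0)**2 = 0**2 = 0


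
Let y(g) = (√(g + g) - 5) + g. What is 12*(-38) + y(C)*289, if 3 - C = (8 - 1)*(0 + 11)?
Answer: -23287 + 578*I*√37 ≈ -23287.0 + 3515.8*I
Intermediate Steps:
C = -74 (C = 3 - (8 - 1)*(0 + 11) = 3 - 7*11 = 3 - 1*77 = 3 - 77 = -74)
y(g) = -5 + g + √2*√g (y(g) = (√(2*g) - 5) + g = (√2*√g - 5) + g = (-5 + √2*√g) + g = -5 + g + √2*√g)
12*(-38) + y(C)*289 = 12*(-38) + (-5 - 74 + √2*√(-74))*289 = -456 + (-5 - 74 + √2*(I*√74))*289 = -456 + (-5 - 74 + 2*I*√37)*289 = -456 + (-79 + 2*I*√37)*289 = -456 + (-22831 + 578*I*√37) = -23287 + 578*I*√37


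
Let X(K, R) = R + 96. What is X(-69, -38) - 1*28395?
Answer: -28337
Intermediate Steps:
X(K, R) = 96 + R
X(-69, -38) - 1*28395 = (96 - 38) - 1*28395 = 58 - 28395 = -28337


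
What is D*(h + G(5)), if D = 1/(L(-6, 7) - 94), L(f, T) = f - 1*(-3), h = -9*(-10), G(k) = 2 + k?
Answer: -1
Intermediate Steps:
h = 90
L(f, T) = 3 + f (L(f, T) = f + 3 = 3 + f)
D = -1/97 (D = 1/((3 - 6) - 94) = 1/(-3 - 94) = 1/(-97) = -1/97 ≈ -0.010309)
D*(h + G(5)) = -(90 + (2 + 5))/97 = -(90 + 7)/97 = -1/97*97 = -1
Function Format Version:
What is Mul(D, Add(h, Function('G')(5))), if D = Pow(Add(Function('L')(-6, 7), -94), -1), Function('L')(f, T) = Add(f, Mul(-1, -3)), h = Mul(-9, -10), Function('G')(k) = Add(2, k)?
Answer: -1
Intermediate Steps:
h = 90
Function('L')(f, T) = Add(3, f) (Function('L')(f, T) = Add(f, 3) = Add(3, f))
D = Rational(-1, 97) (D = Pow(Add(Add(3, -6), -94), -1) = Pow(Add(-3, -94), -1) = Pow(-97, -1) = Rational(-1, 97) ≈ -0.010309)
Mul(D, Add(h, Function('G')(5))) = Mul(Rational(-1, 97), Add(90, Add(2, 5))) = Mul(Rational(-1, 97), Add(90, 7)) = Mul(Rational(-1, 97), 97) = -1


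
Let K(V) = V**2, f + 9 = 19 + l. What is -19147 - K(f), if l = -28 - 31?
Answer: -21548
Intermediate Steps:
l = -59
f = -49 (f = -9 + (19 - 59) = -9 - 40 = -49)
-19147 - K(f) = -19147 - 1*(-49)**2 = -19147 - 1*2401 = -19147 - 2401 = -21548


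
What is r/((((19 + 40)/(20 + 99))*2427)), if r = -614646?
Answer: -24380958/47731 ≈ -510.80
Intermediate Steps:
r/((((19 + 40)/(20 + 99))*2427)) = -614646*(20 + 99)/(2427*(19 + 40)) = -614646/((59/119)*2427) = -614646/143193/119 = -614646*119/143193 = -24380958/47731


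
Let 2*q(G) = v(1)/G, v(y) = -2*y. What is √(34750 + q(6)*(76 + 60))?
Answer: √312546/3 ≈ 186.35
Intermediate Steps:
q(G) = -1/G (q(G) = ((-2*1)/G)/2 = (-2/G)/2 = -1/G)
√(34750 + q(6)*(76 + 60)) = √(34750 + (-1/6)*(76 + 60)) = √(34750 - 1*⅙*136) = √(34750 - ⅙*136) = √(34750 - 68/3) = √(104182/3) = √312546/3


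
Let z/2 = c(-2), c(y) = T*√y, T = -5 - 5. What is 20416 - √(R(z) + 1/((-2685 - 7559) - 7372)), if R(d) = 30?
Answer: 20416 - √581855379/4404 ≈ 20411.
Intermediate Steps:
T = -10
c(y) = -10*√y
z = -20*I*√2 (z = 2*(-10*I*√2) = -20*I*√2 ≈ -28.284*I)
20416 - √(R(z) + 1/((-2685 - 7559) - 7372)) = 20416 - √(30 + 1/((-2685 - 7559) - 7372)) = 20416 - √(30 + 1/(-10244 - 7372)) = 20416 - √(30 + 1/(-17616)) = 20416 - √(30 - 1/17616) = 20416 - √(528479/17616) = 20416 - √581855379/4404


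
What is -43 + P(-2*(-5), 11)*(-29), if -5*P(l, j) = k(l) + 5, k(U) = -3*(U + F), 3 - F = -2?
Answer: -275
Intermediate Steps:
F = 5 (F = 3 - 1*(-2) = 3 + 2 = 5)
k(U) = -15 - 3*U (k(U) = -3*(U + 5) = -3*(5 + U) = -15 - 3*U)
P(l, j) = 2 + 3*l/5 (P(l, j) = -((-15 - 3*l) + 5)/5 = -(-10 - 3*l)/5 = 2 + 3*l/5)
-43 + P(-2*(-5), 11)*(-29) = -43 + (2 + 3*(-2*(-5))/5)*(-29) = -43 + (2 + (⅗)*10)*(-29) = -43 + (2 + 6)*(-29) = -43 + 8*(-29) = -43 - 232 = -275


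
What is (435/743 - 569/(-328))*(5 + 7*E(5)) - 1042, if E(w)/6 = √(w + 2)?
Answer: -251112333/243704 + 11874387*√7/121852 ≈ -772.57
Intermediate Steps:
E(w) = 6*√(2 + w) (E(w) = 6*√(w + 2) = 6*√(2 + w))
(435/743 - 569/(-328))*(5 + 7*E(5)) - 1042 = (435/743 - 569/(-328))*(5 + 7*(6*√(2 + 5))) - 1042 = (435*(1/743) - 569*(-1/328))*(5 + 7*(6*√7)) - 1042 = (435/743 + 569/328)*(5 + 42*√7) - 1042 = 565447*(5 + 42*√7)/243704 - 1042 = (2827235/243704 + 11874387*√7/121852) - 1042 = -251112333/243704 + 11874387*√7/121852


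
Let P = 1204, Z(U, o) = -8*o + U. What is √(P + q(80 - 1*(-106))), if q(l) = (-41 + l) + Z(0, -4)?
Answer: √1381 ≈ 37.162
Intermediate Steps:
Z(U, o) = U - 8*o
q(l) = -9 + l (q(l) = (-41 + l) + (0 - 8*(-4)) = (-41 + l) + (0 + 32) = (-41 + l) + 32 = -9 + l)
√(P + q(80 - 1*(-106))) = √(1204 + (-9 + (80 - 1*(-106)))) = √(1204 + (-9 + (80 + 106))) = √(1204 + (-9 + 186)) = √(1204 + 177) = √1381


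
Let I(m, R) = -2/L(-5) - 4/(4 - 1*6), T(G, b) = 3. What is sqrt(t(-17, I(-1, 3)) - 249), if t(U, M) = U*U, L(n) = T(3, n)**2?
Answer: 2*sqrt(10) ≈ 6.3246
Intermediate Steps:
L(n) = 9 (L(n) = 3**2 = 9)
I(m, R) = 16/9 (I(m, R) = -2/9 - 4/(4 - 1*6) = -2*1/9 - 4/(4 - 6) = -2/9 - 4/(-2) = -2/9 - 4*(-1/2) = -2/9 + 2 = 16/9)
t(U, M) = U**2
sqrt(t(-17, I(-1, 3)) - 249) = sqrt((-17)**2 - 249) = sqrt(289 - 249) = sqrt(40) = 2*sqrt(10)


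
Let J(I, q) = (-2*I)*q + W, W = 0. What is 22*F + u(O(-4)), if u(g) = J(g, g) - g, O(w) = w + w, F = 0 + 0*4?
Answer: -120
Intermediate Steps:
F = 0 (F = 0 + 0 = 0)
O(w) = 2*w
J(I, q) = -2*I*q (J(I, q) = (-2*I)*q + 0 = -2*I*q + 0 = -2*I*q)
u(g) = -g - 2*g² (u(g) = -2*g*g - g = -2*g² - g = -g - 2*g²)
22*F + u(O(-4)) = 22*0 + (2*(-4))*(-1 - 4*(-4)) = 0 - 8*(-1 - 2*(-8)) = 0 - 8*(-1 + 16) = 0 - 8*15 = 0 - 120 = -120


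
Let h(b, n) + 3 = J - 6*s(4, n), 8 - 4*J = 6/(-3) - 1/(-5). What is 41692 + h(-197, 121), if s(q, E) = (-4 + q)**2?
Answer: 833829/20 ≈ 41691.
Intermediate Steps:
J = 49/20 (J = 2 - (6/(-3) - 1/(-5))/4 = 2 - (6*(-1/3) - 1*(-1/5))/4 = 2 - (-2 + 1/5)/4 = 2 - 1/4*(-9/5) = 2 + 9/20 = 49/20 ≈ 2.4500)
h(b, n) = -11/20 (h(b, n) = -3 + (49/20 - 6*(-4 + 4)**2) = -3 + (49/20 - 6*0**2) = -3 + (49/20 - 6*0) = -3 + (49/20 + 0) = -3 + 49/20 = -11/20)
41692 + h(-197, 121) = 41692 - 11/20 = 833829/20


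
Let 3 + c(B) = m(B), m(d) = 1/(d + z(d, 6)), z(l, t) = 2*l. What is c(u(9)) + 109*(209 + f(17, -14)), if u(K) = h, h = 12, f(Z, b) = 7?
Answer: 847477/36 ≈ 23541.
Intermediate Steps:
m(d) = 1/(3*d) (m(d) = 1/(d + 2*d) = 1/(3*d))
u(K) = 12
c(B) = -3 + 1/(3*B)
c(u(9)) + 109*(209 + f(17, -14)) = (-3 + (⅓)/12) + 109*(209 + 7) = (-3 + (⅓)*(1/12)) + 109*216 = (-3 + 1/36) + 23544 = -107/36 + 23544 = 847477/36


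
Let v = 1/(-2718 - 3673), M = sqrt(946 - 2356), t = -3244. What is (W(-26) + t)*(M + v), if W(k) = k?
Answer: 3270/6391 - 3270*I*sqrt(1410) ≈ 0.51166 - 1.2279e+5*I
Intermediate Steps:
M = I*sqrt(1410) (M = sqrt(-1410) = I*sqrt(1410) ≈ 37.55*I)
v = -1/6391 (v = 1/(-6391) = -1/6391 ≈ -0.00015647)
(W(-26) + t)*(M + v) = (-26 - 3244)*(I*sqrt(1410) - 1/6391) = -3270*(-1/6391 + I*sqrt(1410)) = 3270/6391 - 3270*I*sqrt(1410)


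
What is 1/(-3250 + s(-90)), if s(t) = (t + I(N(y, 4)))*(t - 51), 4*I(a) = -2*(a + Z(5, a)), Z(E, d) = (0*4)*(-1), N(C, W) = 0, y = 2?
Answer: 1/9440 ≈ 0.00010593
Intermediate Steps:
Z(E, d) = 0 (Z(E, d) = 0*(-1) = 0)
I(a) = -a/2 (I(a) = (-2*(a + 0))/4 = (-2*a)/4 = -a/2)
s(t) = t*(-51 + t) (s(t) = (t - ½*0)*(t - 51) = (t + 0)*(-51 + t) = t*(-51 + t))
1/(-3250 + s(-90)) = 1/(-3250 - 90*(-51 - 90)) = 1/(-3250 - 90*(-141)) = 1/(-3250 + 12690) = 1/9440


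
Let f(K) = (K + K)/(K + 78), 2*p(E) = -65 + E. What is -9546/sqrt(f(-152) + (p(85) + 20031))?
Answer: -3182*sqrt(27441753)/247223 ≈ -67.424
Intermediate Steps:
p(E) = -65/2 + E/2 (p(E) = (-65 + E)/2 = -65/2 + E/2)
f(K) = 2*K/(78 + K) (f(K) = (2*K)/(78 + K) = 2*K/(78 + K))
-9546/sqrt(f(-152) + (p(85) + 20031)) = -9546/sqrt(2*(-152)/(78 - 152) + ((-65/2 + (1/2)*85) + 20031)) = -9546/sqrt(2*(-152)/(-74) + ((-65/2 + 85/2) + 20031)) = -9546/sqrt(2*(-152)*(-1/74) + (10 + 20031)) = -9546/sqrt(152/37 + 20041) = -9546*sqrt(27441753)/741669 = -3182*sqrt(27441753)/247223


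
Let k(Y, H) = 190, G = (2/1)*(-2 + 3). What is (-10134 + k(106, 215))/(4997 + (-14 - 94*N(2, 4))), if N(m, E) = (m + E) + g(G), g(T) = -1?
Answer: -9944/4513 ≈ -2.2034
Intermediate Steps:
G = 2 (G = (2*1)*1 = 2*1 = 2)
N(m, E) = -1 + E + m (N(m, E) = (m + E) - 1 = (E + m) - 1 = -1 + E + m)
(-10134 + k(106, 215))/(4997 + (-14 - 94*N(2, 4))) = (-10134 + 190)/(4997 + (-14 - 94*(-1 + 4 + 2))) = -9944/(4997 + (-14 - 94*5)) = -9944/(4997 + (-14 - 470)) = -9944/(4997 - 484) = -9944/4513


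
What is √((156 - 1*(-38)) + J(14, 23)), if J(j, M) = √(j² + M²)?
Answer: √(194 + 5*√29) ≈ 14.864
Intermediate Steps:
J(j, M) = √(M² + j²)
√((156 - 1*(-38)) + J(14, 23)) = √((156 - 1*(-38)) + √(23² + 14²)) = √((156 + 38) + √(529 + 196)) = √(194 + √725) = √(194 + 5*√29)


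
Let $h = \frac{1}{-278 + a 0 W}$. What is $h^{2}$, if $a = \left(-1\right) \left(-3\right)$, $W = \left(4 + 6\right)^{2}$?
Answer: $\frac{1}{77284} \approx 1.2939 \cdot 10^{-5}$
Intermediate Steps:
$W = 100$ ($W = 10^{2} = 100$)
$a = 3$
$h = - \frac{1}{278}$ ($h = \frac{1}{-278 + 3 \cdot 0 \cdot 100} = \frac{1}{-278 + 0 \cdot 100} = \frac{1}{-278 + 0} = \frac{1}{-278} = - \frac{1}{278} \approx -0.0035971$)
$h^{2} = \left(- \frac{1}{278}\right)^{2} = \frac{1}{77284}$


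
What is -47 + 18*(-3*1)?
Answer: -101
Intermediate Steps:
-47 + 18*(-3*1) = -47 + 18*(-3) = -47 - 54 = -101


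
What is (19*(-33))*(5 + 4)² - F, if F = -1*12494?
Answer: -38293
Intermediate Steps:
F = -12494
(19*(-33))*(5 + 4)² - F = (19*(-33))*(5 + 4)² - 1*(-12494) = -627*9² + 12494 = -627*81 + 12494 = -50787 + 12494 = -38293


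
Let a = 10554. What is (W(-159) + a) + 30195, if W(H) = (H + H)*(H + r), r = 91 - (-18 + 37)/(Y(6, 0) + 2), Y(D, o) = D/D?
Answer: 64387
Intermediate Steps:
Y(D, o) = 1
r = 254/3 (r = 91 - (-18 + 37)/(1 + 2) = 91 - 19/3 = 254/3 ≈ 84.667)
W(H) = 2*H*(254/3 + H) (W(H) = (H + H)*(H + 254/3) = (2*H)*(254/3 + H) = 2*H*(254/3 + H))
(W(-159) + a) + 30195 = ((⅔)*(-159)*(254 + 3*(-159)) + 10554) + 30195 = ((⅔)*(-159)*(254 - 477) + 10554) + 30195 = ((⅔)*(-159)*(-223) + 10554) + 30195 = (23638 + 10554) + 30195 = 34192 + 30195 = 64387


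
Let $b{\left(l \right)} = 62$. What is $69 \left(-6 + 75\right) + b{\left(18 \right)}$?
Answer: $4823$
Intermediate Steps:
$69 \left(-6 + 75\right) + b{\left(18 \right)} = 69 \left(-6 + 75\right) + 62 = 69 \cdot 69 + 62 = 4761 + 62 = 4823$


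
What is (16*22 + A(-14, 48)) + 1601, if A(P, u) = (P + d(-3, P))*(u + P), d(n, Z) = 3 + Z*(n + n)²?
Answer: -15557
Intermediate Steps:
d(n, Z) = 3 + 4*Z*n² (d(n, Z) = 3 + Z*(2*n)² = 3 + Z*(4*n²) = 3 + 4*Z*n²)
A(P, u) = (3 + 37*P)*(P + u) (A(P, u) = (P + (3 + 4*P*(-3)²))*(u + P) = (P + (3 + 4*P*9))*(P + u) = (P + (3 + 36*P))*(P + u) = (3 + 37*P)*(P + u))
(16*22 + A(-14, 48)) + 1601 = (16*22 + (3*(-14) + 3*48 + 37*(-14)² + 37*(-14)*48)) + 1601 = (352 + (-42 + 144 + 37*196 - 24864)) + 1601 = (352 + (-42 + 144 + 7252 - 24864)) + 1601 = (352 - 17510) + 1601 = -17158 + 1601 = -15557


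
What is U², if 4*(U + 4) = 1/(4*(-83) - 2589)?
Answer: 2184347169/136515856 ≈ 16.001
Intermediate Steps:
U = -46737/11684 (U = -4 + 1/(4*(4*(-83) - 2589)) = -4 + 1/(4*(-332 - 2589)) = -4 + (¼)/(-2921) = -4 + (¼)*(-1/2921) = -4 - 1/11684 = -46737/11684 ≈ -4.0001)
U² = (-46737/11684)² = 2184347169/136515856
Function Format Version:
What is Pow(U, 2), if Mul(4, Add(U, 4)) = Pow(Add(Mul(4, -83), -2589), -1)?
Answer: Rational(2184347169, 136515856) ≈ 16.001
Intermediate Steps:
U = Rational(-46737, 11684) (U = Add(-4, Mul(Rational(1, 4), Pow(Add(Mul(4, -83), -2589), -1))) = Add(-4, Mul(Rational(1, 4), Pow(Add(-332, -2589), -1))) = Add(-4, Mul(Rational(1, 4), Pow(-2921, -1))) = Add(-4, Mul(Rational(1, 4), Rational(-1, 2921))) = Add(-4, Rational(-1, 11684)) = Rational(-46737, 11684) ≈ -4.0001)
Pow(U, 2) = Pow(Rational(-46737, 11684), 2) = Rational(2184347169, 136515856)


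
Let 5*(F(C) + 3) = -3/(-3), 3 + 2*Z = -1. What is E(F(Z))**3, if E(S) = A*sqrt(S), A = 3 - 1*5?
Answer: 112*I*sqrt(70)/25 ≈ 37.482*I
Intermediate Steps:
A = -2 (A = 3 - 5 = -2)
Z = -2 (Z = -3/2 + (1/2)*(-1) = -3/2 - 1/2 = -2)
F(C) = -14/5 (F(C) = -3 + (-3/(-3))/5 = -3 + (-3*(-1/3))/5 = -3 + (1/5)*1 = -3 + 1/5 = -14/5)
E(S) = -2*sqrt(S)
E(F(Z))**3 = (-2*I*sqrt(70)/5)**3 = 112*I*sqrt(70)/25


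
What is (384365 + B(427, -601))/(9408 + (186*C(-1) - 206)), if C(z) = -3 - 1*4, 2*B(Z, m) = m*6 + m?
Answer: 764523/15800 ≈ 48.388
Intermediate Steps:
B(Z, m) = 7*m/2 (B(Z, m) = (m*6 + m)/2 = (6*m + m)/2 = (7*m)/2 = 7*m/2)
C(z) = -7 (C(z) = -3 - 4 = -7)
(384365 + B(427, -601))/(9408 + (186*C(-1) - 206)) = (384365 + (7/2)*(-601))/(9408 + (186*(-7) - 206)) = (384365 - 4207/2)/(9408 + (-1302 - 206)) = 764523/(2*(9408 - 1508)) = (764523/2)/7900 = (764523/2)*(1/7900) = 764523/15800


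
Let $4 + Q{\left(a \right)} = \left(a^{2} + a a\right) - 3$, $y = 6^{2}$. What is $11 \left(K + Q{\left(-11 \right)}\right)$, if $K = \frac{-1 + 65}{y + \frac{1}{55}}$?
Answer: $\frac{5159605}{1981} \approx 2604.5$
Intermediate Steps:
$y = 36$
$Q{\left(a \right)} = -7 + 2 a^{2}$ ($Q{\left(a \right)} = -4 - \left(3 - a^{2} - a a\right) = -4 + \left(\left(a^{2} + a^{2}\right) - 3\right) = -4 + \left(2 a^{2} - 3\right) = -4 + \left(-3 + 2 a^{2}\right) = -7 + 2 a^{2}$)
$K = \frac{3520}{1981}$ ($K = \frac{-1 + 65}{36 + \frac{1}{55}} = \frac{64}{36 + \frac{1}{55}} = \frac{64}{\frac{1981}{55}} = 64 \cdot \frac{55}{1981} = \frac{3520}{1981} \approx 1.7769$)
$11 \left(K + Q{\left(-11 \right)}\right) = 11 \left(\frac{3520}{1981} - \left(7 - 2 \left(-11\right)^{2}\right)\right) = 11 \left(\frac{3520}{1981} + \left(-7 + 2 \cdot 121\right)\right) = 11 \left(\frac{3520}{1981} + \left(-7 + 242\right)\right) = 11 \left(\frac{3520}{1981} + 235\right) = 11 \cdot \frac{469055}{1981} = \frac{5159605}{1981}$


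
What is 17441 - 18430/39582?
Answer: 345165616/19791 ≈ 17441.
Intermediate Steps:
17441 - 18430/39582 = 17441 - 18430*1/39582 = 17441 - 9215/19791 = 345165616/19791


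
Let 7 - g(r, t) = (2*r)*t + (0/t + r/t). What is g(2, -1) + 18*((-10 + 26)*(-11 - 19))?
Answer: -8627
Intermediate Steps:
g(r, t) = 7 - r/t - 2*r*t (g(r, t) = 7 - ((2*r)*t + (0/t + r/t)) = 7 - (2*r*t + (0 + r/t)) = 7 - (2*r*t + r/t) = 7 - (r/t + 2*r*t) = 7 + (-r/t - 2*r*t) = 7 - r/t - 2*r*t)
g(2, -1) + 18*((-10 + 26)*(-11 - 19)) = (7 - 1*2/(-1) - 2*2*(-1)) + 18*((-10 + 26)*(-11 - 19)) = (7 - 1*2*(-1) + 4) + 18*(16*(-30)) = (7 + 2 + 4) + 18*(-480) = 13 - 8640 = -8627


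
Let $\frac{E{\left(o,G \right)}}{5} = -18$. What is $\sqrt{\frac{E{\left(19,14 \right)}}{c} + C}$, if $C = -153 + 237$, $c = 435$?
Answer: $\frac{9 \sqrt{870}}{29} \approx 9.1539$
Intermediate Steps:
$E{\left(o,G \right)} = -90$ ($E{\left(o,G \right)} = 5 \left(-18\right) = -90$)
$C = 84$
$\sqrt{\frac{E{\left(19,14 \right)}}{c} + C} = \sqrt{- \frac{90}{435} + 84} = \sqrt{\left(-90\right) \frac{1}{435} + 84} = \sqrt{- \frac{6}{29} + 84} = \sqrt{\frac{2430}{29}} = \frac{9 \sqrt{870}}{29}$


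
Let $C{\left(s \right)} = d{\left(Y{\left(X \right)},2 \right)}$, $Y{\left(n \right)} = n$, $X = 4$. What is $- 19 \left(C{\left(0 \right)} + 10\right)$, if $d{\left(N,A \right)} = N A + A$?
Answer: $-380$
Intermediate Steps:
$d{\left(N,A \right)} = A + A N$ ($d{\left(N,A \right)} = A N + A = A + A N$)
$C{\left(s \right)} = 10$ ($C{\left(s \right)} = 2 \left(1 + 4\right) = 2 \cdot 5 = 10$)
$- 19 \left(C{\left(0 \right)} + 10\right) = - 19 \left(10 + 10\right) = \left(-19\right) 20 = -380$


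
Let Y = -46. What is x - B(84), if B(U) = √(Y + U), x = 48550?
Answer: 48550 - √38 ≈ 48544.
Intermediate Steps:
B(U) = √(-46 + U)
x - B(84) = 48550 - √(-46 + 84) = 48550 - √38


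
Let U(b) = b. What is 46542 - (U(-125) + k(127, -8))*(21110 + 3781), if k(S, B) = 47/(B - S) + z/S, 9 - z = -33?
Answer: 18049976458/5715 ≈ 3.1584e+6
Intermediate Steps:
z = 42 (z = 9 - 1*(-33) = 9 + 33 = 42)
k(S, B) = 42/S + 47/(B - S) (k(S, B) = 47/(B - S) + 42/S = 42/S + 47/(B - S))
46542 - (U(-125) + k(127, -8))*(21110 + 3781) = 46542 - (-125 + (5*127 + 42*(-8))/(127*(-8 - 1*127)))*(21110 + 3781) = 46542 - (-125 + (635 - 336)/(127*(-8 - 127)))*24891 = 46542 - (-125 + (1/127)*299/(-135))*24891 = 46542 - (-125 + (1/127)*(-1/135)*299)*24891 = 46542 - (-125 - 299/17145)*24891 = 46542 - (-2143424)*24891/17145 = 46542 - 1*(-17783988928/5715) = 46542 + 17783988928/5715 = 18049976458/5715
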